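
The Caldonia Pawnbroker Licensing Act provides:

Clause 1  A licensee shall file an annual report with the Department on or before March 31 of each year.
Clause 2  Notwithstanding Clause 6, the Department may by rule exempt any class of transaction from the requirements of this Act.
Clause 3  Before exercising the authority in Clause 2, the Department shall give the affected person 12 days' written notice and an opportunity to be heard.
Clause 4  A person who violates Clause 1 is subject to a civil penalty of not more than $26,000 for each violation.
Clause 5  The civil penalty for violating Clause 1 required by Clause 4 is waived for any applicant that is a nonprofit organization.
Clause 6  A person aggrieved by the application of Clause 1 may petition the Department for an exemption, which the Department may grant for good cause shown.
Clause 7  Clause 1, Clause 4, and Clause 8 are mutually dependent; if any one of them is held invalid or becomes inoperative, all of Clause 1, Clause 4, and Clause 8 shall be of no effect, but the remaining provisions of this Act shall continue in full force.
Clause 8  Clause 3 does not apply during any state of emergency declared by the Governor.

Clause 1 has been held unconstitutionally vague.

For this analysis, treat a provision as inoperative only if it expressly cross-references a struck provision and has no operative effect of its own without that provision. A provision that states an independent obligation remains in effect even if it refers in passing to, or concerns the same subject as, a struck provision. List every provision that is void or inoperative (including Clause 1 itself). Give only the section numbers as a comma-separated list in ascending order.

Clause 1 is struck. The only function of Clause 4 is the civil penalty for violating Clause 1, so it cannot stand once Clause 1 is removed. Clause 6 merely fixes the exemption procedure for Clause 1; with Clause 1 gone it has nothing to operate on and falls away. The whole of Clause 5 is the nonprofit waiver of the civil penalty for violating Clause 1, defined by reference to Clause 4, so Clause 5 cannot stand once Clause 4 is removed. Clause 2 mentions Clause 6 but its own obligation stands independently of Clause 6, so Clause 2 is not affected. Clause 7 declares Clause 1, Clause 4, and Clause 8 mutually dependent; since one of them has fallen, all of them are of no effect. That brings down Clause 8 as well. The remainder continues in force under Clause 7. Clause 2, Clause 3, and Clause 7 remain in effect.

1, 4, 5, 6, 8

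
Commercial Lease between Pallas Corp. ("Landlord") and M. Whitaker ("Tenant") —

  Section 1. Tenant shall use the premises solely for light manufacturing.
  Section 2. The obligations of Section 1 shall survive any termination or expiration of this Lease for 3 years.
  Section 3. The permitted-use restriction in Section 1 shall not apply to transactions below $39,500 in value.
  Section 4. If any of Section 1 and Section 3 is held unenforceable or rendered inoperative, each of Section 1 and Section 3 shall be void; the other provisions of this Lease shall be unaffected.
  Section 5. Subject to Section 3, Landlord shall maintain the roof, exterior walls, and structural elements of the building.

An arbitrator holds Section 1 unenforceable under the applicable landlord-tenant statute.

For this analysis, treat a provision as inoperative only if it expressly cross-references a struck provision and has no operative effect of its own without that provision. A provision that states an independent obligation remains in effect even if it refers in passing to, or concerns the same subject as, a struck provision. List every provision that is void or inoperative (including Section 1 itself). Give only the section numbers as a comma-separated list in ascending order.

1, 2, 3

Section 1 is struck. Section 2 has no operative effect of its own apart from Section 1 and is therefore inoperative. Section 3 does nothing except set the carve-out from the permitted-use restriction by reference to Section 1; with Section 1 gone it has no independent effect and is inoperative. Section 5 mentions Section 3 but its own obligation stands independently of Section 3, so Section 5 is not affected. Section 4 declares Section 1 and Section 3 mutually dependent; since one of them has fallen, all of them are of no effect. The remainder continues in force under Section 4. Section 4 and Section 5 remain in effect.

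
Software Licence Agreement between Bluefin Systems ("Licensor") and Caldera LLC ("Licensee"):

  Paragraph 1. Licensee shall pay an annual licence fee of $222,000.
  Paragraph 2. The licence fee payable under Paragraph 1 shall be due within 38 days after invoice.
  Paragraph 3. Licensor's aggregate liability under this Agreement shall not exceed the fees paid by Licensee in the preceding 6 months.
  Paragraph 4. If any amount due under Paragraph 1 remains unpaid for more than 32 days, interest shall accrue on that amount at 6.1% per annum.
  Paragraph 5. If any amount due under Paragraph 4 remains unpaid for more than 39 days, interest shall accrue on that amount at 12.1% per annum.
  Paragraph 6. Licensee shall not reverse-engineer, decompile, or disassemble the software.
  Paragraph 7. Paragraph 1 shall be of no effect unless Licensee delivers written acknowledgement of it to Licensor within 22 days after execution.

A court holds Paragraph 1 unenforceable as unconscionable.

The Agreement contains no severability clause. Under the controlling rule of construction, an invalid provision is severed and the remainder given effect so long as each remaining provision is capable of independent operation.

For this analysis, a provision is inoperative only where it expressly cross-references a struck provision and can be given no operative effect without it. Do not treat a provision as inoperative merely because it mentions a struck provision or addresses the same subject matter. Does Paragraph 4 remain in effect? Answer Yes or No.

No

Paragraph 1 is struck. The whole of Paragraph 2 is the payment deadline for the licence fee, defined by reference to Paragraph 1, so Paragraph 2 cannot stand once Paragraph 1 is removed. Paragraph 4 has no operative effect of its own apart from Paragraph 1 and is therefore inoperative. Paragraph 7 merely fixes the acknowledgement condition for Paragraph 1; with Paragraph 1 gone it has nothing to operate on and falls away. Paragraph 5 does nothing except set the default interest on the default interest on the licence fee by reference to Paragraph 4; with Paragraph 4 gone it has no independent effect and is inoperative. With no severability clause, the stated default rule severs what cannot stand and enforces each remaining provision that can operate on its own. The provisions still in force are Paragraph 3 and Paragraph 6. Paragraph 4 is among the inoperative provisions, so the answer is no.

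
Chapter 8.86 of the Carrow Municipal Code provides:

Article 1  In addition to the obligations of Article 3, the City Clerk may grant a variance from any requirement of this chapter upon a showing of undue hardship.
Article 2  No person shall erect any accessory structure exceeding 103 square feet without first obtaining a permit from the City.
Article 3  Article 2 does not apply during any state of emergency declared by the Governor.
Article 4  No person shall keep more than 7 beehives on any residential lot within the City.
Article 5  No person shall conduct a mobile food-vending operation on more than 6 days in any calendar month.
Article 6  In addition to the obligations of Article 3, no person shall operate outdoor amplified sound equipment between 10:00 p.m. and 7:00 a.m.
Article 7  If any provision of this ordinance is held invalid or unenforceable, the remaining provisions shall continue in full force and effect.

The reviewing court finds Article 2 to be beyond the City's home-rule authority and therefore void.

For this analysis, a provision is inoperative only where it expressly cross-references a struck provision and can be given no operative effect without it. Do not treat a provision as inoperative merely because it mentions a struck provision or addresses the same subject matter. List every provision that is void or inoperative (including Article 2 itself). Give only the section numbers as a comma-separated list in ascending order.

Article 2 is struck. Article 3 merely fixes the emergency suspension of Article 2; with Article 2 gone it has nothing to operate on and falls away. Although Article 1 refers to Article 3, its operative terms do not depend on Article 3, so it remains in effect. Article 6 mentions Article 3 but its own obligation stands independently of Article 3, so Article 6 is not affected. Under the severability clause in Article 7, the remaining provisions continue in force. The provisions still in force are Article 1, Article 4, Article 5, Article 6, and Article 7.

2, 3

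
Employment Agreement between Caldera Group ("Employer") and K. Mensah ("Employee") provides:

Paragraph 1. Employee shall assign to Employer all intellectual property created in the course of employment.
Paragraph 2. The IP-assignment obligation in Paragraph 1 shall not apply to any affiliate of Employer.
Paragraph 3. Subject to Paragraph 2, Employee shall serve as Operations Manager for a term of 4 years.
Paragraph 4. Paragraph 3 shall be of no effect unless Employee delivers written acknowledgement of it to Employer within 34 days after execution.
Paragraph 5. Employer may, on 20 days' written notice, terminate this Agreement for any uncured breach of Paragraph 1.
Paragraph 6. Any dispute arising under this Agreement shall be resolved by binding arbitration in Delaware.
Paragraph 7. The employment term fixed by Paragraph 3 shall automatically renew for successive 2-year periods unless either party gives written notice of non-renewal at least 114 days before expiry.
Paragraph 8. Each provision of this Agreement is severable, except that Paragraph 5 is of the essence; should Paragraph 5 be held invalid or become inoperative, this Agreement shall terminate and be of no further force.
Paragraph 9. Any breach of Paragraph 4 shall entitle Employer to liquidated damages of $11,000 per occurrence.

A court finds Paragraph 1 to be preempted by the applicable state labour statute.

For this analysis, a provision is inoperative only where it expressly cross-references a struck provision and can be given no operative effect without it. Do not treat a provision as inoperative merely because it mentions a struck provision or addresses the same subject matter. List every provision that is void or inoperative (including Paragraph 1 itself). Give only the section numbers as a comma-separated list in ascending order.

Paragraph 1 is struck. The whole of Paragraph 2 is the carve-out from the IP-assignment obligation, defined by reference to Paragraph 1, so Paragraph 2 cannot stand once Paragraph 1 is removed. The only function of Paragraph 5 is the termination right for breach of Paragraph 1, so it cannot stand once Paragraph 1 is removed. Paragraph 8 makes Paragraph 5 an essential term, and Paragraph 5 has been rendered inoperative by the cascade; under Paragraph 8, the entire Agreement is therefore void. No provision of the Agreement survives.

1, 2, 3, 4, 5, 6, 7, 8, 9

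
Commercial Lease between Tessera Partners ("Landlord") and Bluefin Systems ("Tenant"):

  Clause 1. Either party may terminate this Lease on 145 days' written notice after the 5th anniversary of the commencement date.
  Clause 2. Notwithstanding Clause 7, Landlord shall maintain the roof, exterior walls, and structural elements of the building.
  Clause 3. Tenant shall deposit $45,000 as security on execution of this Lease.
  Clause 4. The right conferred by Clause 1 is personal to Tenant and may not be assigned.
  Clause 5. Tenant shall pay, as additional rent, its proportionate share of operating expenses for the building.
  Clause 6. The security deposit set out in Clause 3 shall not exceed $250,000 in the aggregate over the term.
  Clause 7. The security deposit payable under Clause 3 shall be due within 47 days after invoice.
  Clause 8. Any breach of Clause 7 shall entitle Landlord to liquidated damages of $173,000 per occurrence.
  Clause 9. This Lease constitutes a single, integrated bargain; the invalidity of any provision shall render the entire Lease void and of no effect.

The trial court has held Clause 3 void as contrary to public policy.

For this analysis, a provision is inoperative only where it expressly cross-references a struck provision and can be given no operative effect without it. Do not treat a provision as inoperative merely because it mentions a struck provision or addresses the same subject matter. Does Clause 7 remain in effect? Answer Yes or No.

Clause 3 is struck. Clause 6 operates only by reference to Clause 3, so it falls with Clause 3. The whole of Clause 7 is the payment deadline for the security deposit, defined by reference to Clause 3, so Clause 7 cannot stand once Clause 3 is removed. Clause 8 does nothing except set the liquidated-damages amount by reference to Clause 7; with Clause 7 gone it has no independent effect and is inoperative. Clause 9 provides that the Lease is not severable, so the invalidity of any one provision voids the entire Lease. No provision of the Lease survives. Clause 7 is among the inoperative provisions, so the answer is no.

No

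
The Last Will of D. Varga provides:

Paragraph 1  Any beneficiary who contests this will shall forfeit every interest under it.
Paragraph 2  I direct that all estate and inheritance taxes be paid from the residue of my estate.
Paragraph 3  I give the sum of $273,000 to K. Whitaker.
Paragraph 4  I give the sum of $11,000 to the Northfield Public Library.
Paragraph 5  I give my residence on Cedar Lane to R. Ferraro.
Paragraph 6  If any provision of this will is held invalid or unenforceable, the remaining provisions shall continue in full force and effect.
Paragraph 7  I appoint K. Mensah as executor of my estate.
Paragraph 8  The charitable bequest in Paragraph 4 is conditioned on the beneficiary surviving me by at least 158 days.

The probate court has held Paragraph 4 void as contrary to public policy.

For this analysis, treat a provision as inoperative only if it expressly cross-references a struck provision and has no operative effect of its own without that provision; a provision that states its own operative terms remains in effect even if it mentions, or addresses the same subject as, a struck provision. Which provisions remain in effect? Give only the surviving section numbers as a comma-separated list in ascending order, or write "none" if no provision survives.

1, 2, 3, 5, 6, 7

Paragraph 4 is struck. Paragraph 8 operates only by reference to Paragraph 4, so it falls with Paragraph 4. Paragraph 6 is a severability clause and preserves every provision that can still be given independent effect. That leaves Paragraph 1, Paragraph 2, Paragraph 3, Paragraph 5, Paragraph 6, and Paragraph 7 in effect.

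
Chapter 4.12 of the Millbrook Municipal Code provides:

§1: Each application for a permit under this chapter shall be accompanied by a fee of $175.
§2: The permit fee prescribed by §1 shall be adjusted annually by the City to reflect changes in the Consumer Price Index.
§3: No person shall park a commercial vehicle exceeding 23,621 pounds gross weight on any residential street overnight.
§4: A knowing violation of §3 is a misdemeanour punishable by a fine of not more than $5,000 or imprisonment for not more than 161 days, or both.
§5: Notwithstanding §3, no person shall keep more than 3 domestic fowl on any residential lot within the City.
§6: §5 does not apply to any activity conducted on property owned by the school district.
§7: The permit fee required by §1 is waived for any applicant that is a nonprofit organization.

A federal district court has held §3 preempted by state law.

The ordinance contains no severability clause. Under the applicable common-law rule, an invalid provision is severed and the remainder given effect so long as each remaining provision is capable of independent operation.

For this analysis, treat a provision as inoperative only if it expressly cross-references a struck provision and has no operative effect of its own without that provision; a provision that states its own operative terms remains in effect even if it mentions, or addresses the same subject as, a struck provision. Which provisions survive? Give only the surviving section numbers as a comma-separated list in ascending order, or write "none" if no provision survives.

§3 is struck. §4 operates only by reference to §3, so it falls with §3. §5 mentions §3 but its own obligation stands independently of §3, so §5 is not affected. Under the stated default rule, only provisions that cannot operate independently fall away; the rest are enforced. The provisions still in force are §1, §2, §5, §6, and §7.

1, 2, 5, 6, 7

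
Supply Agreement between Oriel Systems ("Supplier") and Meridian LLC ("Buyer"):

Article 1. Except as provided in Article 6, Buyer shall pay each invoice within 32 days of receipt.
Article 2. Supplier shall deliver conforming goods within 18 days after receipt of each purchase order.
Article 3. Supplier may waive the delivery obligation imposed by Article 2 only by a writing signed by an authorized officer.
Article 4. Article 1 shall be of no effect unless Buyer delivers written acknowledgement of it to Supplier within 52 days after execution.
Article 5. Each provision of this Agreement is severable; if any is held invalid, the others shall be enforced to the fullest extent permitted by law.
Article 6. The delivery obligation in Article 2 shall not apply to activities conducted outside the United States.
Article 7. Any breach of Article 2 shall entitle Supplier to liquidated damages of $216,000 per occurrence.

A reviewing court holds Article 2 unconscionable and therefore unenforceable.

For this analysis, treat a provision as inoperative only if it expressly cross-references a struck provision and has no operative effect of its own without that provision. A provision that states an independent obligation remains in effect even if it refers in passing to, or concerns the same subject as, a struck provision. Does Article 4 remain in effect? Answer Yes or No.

Yes

Article 2 is struck. Article 3 merely fixes the waiver condition for Article 2; with Article 2 gone it has nothing to operate on and falls away. The whole of Article 6 is the carve-out from the delivery obligation, defined by reference to Article 2, so Article 6 cannot stand once Article 2 is removed. Article 7 operates only by reference to Article 2, so it falls with Article 2. Although Article 1 refers to Article 6, its operative terms do not depend on Article 6, so it remains in effect. Article 5 is a severability clause and preserves every provision that can still be given independent effect. That leaves Article 1, Article 4, and Article 5 in effect. Article 4 is among the surviving provisions, so the answer is yes.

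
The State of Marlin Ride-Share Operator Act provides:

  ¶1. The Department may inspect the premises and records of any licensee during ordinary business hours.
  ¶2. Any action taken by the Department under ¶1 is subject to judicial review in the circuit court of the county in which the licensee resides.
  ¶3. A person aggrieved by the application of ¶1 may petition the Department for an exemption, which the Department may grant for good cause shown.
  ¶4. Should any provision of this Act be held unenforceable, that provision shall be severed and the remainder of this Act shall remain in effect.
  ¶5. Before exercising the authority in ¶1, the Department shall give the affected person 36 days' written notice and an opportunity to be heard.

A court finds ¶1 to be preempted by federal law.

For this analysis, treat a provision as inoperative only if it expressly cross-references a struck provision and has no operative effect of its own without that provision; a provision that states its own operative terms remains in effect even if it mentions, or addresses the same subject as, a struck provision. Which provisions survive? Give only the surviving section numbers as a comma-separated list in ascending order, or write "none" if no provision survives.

4

¶1 is struck. ¶2 merely fixes the judicial-review right for ¶1; with ¶1 gone it has nothing to operate on and falls away. ¶3 operates only by reference to ¶1, so it falls with ¶1. ¶5 operates only by reference to ¶1, so it falls with ¶1. ¶4 is a severability clause and preserves every provision that can still be given independent effect. Only ¶4 remains in effect.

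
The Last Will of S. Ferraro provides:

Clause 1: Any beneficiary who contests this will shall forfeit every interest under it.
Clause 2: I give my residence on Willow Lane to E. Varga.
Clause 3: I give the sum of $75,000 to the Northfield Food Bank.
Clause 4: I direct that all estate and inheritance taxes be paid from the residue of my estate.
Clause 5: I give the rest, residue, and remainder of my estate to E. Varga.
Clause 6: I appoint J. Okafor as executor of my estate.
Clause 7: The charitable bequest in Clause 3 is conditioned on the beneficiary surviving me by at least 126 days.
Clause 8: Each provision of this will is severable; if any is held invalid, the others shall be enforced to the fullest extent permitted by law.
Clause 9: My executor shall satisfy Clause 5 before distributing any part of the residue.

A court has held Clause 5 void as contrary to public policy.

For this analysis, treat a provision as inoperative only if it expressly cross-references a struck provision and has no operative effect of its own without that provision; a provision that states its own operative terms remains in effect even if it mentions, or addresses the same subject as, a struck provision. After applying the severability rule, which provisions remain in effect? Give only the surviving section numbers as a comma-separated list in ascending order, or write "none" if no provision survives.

1, 2, 3, 4, 6, 7, 8

Clause 5 is struck. Clause 9 operates only by reference to Clause 5, so it falls with Clause 5. Clause 8 is a severability clause and preserves every provision that can still be given independent effect. That leaves Clause 1, Clause 2, Clause 3, Clause 4, Clause 6, Clause 7, and Clause 8 in effect.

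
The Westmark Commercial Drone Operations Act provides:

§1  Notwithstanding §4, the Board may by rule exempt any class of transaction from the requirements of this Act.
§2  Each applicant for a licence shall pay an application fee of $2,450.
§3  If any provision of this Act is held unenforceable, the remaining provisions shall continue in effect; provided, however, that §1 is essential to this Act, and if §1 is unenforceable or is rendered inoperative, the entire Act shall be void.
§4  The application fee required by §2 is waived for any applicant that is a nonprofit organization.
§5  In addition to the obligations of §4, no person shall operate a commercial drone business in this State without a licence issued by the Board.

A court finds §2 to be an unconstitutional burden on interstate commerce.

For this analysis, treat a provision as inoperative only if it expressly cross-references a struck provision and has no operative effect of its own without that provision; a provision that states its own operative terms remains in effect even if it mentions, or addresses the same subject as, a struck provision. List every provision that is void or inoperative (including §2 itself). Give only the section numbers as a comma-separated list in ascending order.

§2 is struck. The whole of §4 is the nonprofit waiver of the application fee, defined by reference to §2, so §4 cannot stand once §2 is removed. §5 mentions §4 but its own obligation stands independently of §4, so §5 is not affected. §1 mentions §4 but its own obligation stands independently of §4, so §1 is not affected. §3 makes §1 an essential term, but §1 is unaffected, so the severability proviso in §3 preserves the remaining provisions. The provisions still in force are §1, §3, and §5.

2, 4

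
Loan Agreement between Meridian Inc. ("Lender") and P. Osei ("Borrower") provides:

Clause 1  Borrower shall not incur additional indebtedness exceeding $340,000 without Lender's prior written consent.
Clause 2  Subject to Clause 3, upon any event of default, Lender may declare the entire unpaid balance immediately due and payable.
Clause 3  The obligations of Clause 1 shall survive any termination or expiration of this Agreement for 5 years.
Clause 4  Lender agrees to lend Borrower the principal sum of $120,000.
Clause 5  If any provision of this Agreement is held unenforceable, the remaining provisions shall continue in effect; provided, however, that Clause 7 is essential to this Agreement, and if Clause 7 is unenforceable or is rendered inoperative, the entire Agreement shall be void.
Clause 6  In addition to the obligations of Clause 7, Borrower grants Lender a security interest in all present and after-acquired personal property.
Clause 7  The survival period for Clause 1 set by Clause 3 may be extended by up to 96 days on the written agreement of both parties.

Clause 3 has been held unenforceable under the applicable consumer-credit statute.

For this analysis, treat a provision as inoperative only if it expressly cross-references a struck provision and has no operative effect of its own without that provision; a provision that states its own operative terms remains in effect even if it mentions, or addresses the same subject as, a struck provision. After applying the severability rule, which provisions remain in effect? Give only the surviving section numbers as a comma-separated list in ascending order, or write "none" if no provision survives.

none

Clause 3 is struck. Clause 7 has no operative effect of its own apart from Clause 3 and is therefore inoperative. Clause 5 makes Clause 7 an essential term, and Clause 7 has been rendered inoperative by the cascade; under Clause 5, the entire Agreement is therefore void. No provision of the Agreement survives.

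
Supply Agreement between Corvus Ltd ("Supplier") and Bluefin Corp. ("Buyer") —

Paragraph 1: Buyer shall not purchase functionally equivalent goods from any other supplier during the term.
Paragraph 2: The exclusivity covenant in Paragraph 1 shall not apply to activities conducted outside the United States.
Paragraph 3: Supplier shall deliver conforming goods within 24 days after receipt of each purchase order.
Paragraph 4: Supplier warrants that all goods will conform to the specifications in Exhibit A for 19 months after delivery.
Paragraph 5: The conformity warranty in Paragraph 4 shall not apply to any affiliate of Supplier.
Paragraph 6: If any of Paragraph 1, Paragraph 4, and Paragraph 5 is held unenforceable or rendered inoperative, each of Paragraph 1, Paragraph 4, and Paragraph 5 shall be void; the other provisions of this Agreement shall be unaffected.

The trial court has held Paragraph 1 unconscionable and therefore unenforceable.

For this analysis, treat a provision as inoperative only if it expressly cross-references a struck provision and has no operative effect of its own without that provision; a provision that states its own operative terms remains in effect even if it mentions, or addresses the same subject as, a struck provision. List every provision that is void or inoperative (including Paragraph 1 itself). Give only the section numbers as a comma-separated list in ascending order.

1, 2, 4, 5

Paragraph 1 is struck. Paragraph 2 has no operative effect of its own apart from Paragraph 1 and is therefore inoperative. Paragraph 6 declares Paragraph 1, Paragraph 4, and Paragraph 5 mutually dependent; since one of them has fallen, all of them are of no effect. That brings down Paragraph 4 and Paragraph 5 as well. The remainder continues in force under Paragraph 6. The provisions still in force are Paragraph 3 and Paragraph 6.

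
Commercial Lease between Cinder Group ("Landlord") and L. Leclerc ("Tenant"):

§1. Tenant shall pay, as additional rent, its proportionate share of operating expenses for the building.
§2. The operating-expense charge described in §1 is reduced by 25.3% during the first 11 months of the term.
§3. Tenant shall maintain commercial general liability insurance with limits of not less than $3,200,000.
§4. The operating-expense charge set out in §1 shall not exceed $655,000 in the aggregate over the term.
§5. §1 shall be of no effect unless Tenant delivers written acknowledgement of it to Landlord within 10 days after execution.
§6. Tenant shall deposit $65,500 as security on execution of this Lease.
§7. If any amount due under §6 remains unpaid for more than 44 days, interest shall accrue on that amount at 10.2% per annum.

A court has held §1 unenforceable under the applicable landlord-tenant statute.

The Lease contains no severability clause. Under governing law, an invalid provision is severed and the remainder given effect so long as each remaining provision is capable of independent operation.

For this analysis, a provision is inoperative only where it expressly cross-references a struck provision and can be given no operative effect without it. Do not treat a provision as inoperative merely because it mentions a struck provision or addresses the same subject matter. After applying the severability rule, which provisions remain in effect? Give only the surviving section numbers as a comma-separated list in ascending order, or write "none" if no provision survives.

3, 6, 7

§1 is struck. §2 operates only by reference to §1, so it falls with §1. §4 has no operative effect of its own apart from §1 and is therefore inoperative. §5 operates only by reference to §1, so it falls with §1. With no severability clause, the stated default rule severs what cannot stand and enforces each remaining provision that can operate on its own. That leaves §3, §6, and §7 in effect.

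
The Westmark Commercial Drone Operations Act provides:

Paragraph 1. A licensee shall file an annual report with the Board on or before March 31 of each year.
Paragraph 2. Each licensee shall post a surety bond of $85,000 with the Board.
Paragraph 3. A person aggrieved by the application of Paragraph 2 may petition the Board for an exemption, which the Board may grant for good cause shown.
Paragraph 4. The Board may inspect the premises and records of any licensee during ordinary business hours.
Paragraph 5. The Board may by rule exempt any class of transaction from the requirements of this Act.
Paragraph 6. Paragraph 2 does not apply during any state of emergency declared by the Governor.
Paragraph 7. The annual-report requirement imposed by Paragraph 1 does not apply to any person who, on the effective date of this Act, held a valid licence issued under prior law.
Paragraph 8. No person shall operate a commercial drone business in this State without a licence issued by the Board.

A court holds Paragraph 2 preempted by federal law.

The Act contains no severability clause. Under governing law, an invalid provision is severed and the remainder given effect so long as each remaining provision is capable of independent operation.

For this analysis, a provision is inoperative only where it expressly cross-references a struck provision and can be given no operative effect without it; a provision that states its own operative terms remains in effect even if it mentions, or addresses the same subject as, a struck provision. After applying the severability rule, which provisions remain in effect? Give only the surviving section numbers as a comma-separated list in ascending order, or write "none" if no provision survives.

Paragraph 2 is struck. Paragraph 3 operates only by reference to Paragraph 2, so it falls with Paragraph 2. Paragraph 6 operates only by reference to Paragraph 2, so it falls with Paragraph 2. With no severability clause, the stated default rule severs what cannot stand and enforces each remaining provision that can operate on its own. The provisions still in force are Paragraph 1, Paragraph 4, Paragraph 5, Paragraph 7, and Paragraph 8.

1, 4, 5, 7, 8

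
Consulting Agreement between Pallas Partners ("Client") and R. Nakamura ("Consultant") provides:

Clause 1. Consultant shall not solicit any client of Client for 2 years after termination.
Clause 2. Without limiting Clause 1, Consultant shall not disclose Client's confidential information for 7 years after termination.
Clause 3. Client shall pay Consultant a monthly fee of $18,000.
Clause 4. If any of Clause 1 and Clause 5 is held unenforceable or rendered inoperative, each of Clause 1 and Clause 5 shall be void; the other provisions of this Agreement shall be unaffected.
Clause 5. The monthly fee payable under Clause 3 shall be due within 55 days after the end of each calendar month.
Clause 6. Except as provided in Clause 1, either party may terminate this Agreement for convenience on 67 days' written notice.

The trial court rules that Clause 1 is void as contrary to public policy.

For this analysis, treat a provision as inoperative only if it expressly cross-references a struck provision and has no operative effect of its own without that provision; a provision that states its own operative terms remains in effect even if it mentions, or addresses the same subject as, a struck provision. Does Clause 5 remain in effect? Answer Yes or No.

Clause 1 is struck. Although Clause 6 refers to Clause 1, its operative terms do not depend on Clause 1, so it remains in effect. Clause 2 mentions Clause 1 but its own obligation stands independently of Clause 1, so Clause 2 is not affected. No other provision's operative terms depend on Clause 1. Clause 4 declares Clause 1 and Clause 5 mutually dependent; since one of them has fallen, all of them are of no effect. That brings down Clause 5 as well. The remainder continues in force under Clause 4. Clause 2, Clause 3, Clause 4, and Clause 6 remain in effect. Clause 5 is among the inoperative provisions, so the answer is no.

No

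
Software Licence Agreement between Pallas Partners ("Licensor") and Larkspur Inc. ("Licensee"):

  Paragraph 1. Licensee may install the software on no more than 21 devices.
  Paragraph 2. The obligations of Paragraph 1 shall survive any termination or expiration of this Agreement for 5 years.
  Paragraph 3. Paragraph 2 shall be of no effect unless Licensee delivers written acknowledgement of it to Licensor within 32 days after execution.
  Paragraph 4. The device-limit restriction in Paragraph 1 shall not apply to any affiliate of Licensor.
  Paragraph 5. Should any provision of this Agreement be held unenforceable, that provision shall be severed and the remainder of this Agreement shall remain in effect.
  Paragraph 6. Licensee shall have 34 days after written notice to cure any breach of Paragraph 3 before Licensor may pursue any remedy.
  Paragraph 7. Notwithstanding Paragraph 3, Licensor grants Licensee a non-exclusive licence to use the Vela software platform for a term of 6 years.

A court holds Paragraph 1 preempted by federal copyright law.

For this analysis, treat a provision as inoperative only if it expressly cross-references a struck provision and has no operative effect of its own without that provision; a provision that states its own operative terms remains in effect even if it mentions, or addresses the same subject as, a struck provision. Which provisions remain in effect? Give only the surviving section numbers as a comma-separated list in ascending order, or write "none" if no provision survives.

Paragraph 1 is struck. The only function of Paragraph 2 is the survival period for Paragraph 1, so it cannot stand once Paragraph 1 is removed. Paragraph 4 has no operative effect of its own apart from Paragraph 1 and is therefore inoperative. Paragraph 3 has no operative effect of its own apart from Paragraph 2 and is therefore inoperative. Paragraph 6 operates only by reference to Paragraph 3, so it falls with Paragraph 3. Although Paragraph 7 refers to Paragraph 3, its operative terms do not depend on Paragraph 3, so it remains in effect. Under the severability clause in Paragraph 5, the remaining provisions continue in force. That leaves Paragraph 5 and Paragraph 7 in effect.

5, 7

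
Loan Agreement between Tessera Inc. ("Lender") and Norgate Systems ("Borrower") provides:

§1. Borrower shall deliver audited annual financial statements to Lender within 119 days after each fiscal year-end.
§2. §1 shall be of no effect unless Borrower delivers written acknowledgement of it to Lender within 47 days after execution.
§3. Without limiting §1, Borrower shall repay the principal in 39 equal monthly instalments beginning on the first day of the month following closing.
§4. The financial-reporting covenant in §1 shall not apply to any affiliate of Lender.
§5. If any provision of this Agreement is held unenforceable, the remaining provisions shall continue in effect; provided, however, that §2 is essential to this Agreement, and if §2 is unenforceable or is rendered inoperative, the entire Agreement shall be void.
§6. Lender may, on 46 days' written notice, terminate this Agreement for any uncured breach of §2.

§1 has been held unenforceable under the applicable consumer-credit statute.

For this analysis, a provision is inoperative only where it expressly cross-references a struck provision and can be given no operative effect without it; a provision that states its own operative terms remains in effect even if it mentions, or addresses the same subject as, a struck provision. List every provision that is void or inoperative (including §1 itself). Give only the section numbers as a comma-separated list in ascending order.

§1 is struck. The only function of §2 is the acknowledgement condition for §1, so it cannot stand once §1 is removed. §4 does nothing except set the carve-out from the financial-reporting covenant by reference to §1; with §1 gone it has no independent effect and is inoperative. §6 has no operative effect of its own apart from §2 and is therefore inoperative. §5 makes §2 an essential term, and §2 has been rendered inoperative by the cascade; under §5, the entire Agreement is therefore void. No provision of the Agreement survives.

1, 2, 3, 4, 5, 6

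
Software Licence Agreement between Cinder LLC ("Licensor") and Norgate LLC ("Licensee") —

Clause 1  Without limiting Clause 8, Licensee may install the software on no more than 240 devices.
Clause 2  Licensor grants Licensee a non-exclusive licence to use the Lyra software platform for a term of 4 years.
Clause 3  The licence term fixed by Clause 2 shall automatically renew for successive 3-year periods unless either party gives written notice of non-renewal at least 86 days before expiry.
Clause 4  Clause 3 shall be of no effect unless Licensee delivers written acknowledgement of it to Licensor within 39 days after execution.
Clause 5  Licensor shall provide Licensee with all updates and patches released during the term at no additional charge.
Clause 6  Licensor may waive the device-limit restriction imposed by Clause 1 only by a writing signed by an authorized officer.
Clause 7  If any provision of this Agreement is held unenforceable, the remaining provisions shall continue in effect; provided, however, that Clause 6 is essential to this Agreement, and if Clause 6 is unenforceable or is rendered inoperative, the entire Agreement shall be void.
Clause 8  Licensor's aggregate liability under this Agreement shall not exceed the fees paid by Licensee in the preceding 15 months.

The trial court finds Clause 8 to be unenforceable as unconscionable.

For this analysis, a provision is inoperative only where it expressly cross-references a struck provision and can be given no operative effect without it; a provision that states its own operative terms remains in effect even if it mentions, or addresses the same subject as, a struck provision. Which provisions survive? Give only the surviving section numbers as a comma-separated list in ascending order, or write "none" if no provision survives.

1, 2, 3, 4, 5, 6, 7

Clause 8 is struck. Although Clause 1 refers to Clause 8, its operative terms do not depend on Clause 8, so it remains in effect. No other provision's operative terms depend on Clause 8. Clause 7 makes Clause 6 an essential term, but Clause 6 is unaffected, so the severability proviso in Clause 7 preserves the remaining provisions. Clause 1, Clause 2, Clause 3, Clause 4, Clause 5, Clause 6, and Clause 7 remain in effect.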